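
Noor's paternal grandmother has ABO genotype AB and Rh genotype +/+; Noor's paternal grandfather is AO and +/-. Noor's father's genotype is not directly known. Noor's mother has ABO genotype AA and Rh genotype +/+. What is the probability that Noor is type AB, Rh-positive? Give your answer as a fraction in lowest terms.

Noor's father's ABO genotype from AB × AO: 1/4 AA, 1/4 AB, 1/4 AO, 1/4 BO.
Crossing each possibility with the mother AA and summing P(type AB): 1/4·0 + 1/4·1/2 + 1/4·0 + 1/4·1/2 = 1/4.
Similarly for Rh via the father's Rh distribution: P(Rh+) = 1.
Independent loci: 1/4 × 1 = 1/4.

1/4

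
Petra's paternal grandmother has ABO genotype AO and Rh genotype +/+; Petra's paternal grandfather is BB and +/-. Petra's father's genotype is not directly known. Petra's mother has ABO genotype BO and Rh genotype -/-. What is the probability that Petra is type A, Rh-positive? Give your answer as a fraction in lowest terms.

3/32

Petra's father's ABO genotype from AO × BB: 1/2 AB, 1/2 BO.
Crossing each possibility with the mother BO and summing P(type A): 1/2·1/4 + 1/2·0 = 1/8.
Similarly for Rh via the father's Rh distribution: P(Rh+) = 3/4.
Independent loci: 1/8 × 3/4 = 3/32.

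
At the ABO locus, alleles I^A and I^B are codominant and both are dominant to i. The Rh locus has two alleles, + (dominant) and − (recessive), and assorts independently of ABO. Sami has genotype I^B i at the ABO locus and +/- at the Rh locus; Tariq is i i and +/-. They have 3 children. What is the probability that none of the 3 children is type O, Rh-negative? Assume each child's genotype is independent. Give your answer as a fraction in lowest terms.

ABO cross I^B i × i i → 1/2 O, 1/2 B.
Rh cross +/- × +/- → 3/4 Rh+, 1/4 Rh-; so P(type O, Rh-negative) = 1/2 × 1/4 = 1/8 per child.
P(not type O, Rh-negative) = 7/8 for one child; (7/8)^3 = 343/512.

343/512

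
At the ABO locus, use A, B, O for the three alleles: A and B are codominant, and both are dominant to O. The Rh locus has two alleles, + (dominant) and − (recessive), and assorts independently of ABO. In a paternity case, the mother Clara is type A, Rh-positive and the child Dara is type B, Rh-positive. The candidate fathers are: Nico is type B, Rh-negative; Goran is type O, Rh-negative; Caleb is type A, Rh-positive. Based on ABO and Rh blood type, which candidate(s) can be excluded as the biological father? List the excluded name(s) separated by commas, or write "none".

A candidate is excluded only if no genotype consistent with his phenotype could produce a type B, Rh-positive child with a type A, Rh-positive mother.
Goran (type O, Rh-): no genotype consistent with that phenotype can produce a type-B Rh+ child with a type-A mother.
Caleb (type A, Rh+): no genotype consistent with that phenotype can produce a type-B Rh+ child with a type-A mother.

Goran, Caleb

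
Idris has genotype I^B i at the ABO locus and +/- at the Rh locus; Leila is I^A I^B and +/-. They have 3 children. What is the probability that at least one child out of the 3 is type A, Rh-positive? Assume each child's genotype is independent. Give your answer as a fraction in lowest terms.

ABO cross I^B i × I^A I^B → 1/4 A, 1/2 B, 1/4 AB.
Rh cross +/- × +/- → 3/4 Rh+, 1/4 Rh-; so P(type A, Rh-positive) = 1/4 × 3/4 = 3/16 per child.
P(none) = (13/16)^3 = 2197/4096; P(at least one) = 1 − 2197/4096 = 1899/4096.

1899/4096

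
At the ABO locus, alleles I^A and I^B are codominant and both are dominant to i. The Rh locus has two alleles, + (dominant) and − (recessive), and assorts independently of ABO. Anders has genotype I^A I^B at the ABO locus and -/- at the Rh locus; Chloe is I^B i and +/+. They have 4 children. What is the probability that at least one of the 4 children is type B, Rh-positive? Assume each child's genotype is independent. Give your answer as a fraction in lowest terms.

15/16

ABO cross I^A I^B × I^B i → 1/4 A, 1/2 B, 1/4 AB.
Rh cross -/- × +/+ → 1 Rh+; so P(type B, Rh-positive) = 1/2 × 1 = 1/2 per child.
P(none) = (1/2)^4 = 1/16; P(at least one) = 1 − 1/16 = 15/16.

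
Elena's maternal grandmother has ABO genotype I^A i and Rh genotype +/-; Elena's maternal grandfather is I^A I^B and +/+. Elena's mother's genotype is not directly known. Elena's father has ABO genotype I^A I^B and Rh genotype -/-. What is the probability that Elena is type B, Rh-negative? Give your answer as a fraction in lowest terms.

Elena's mother's ABO genotype from I^A i × I^A I^B: 1/4 I^A I^A, 1/4 I^A I^B, 1/4 I^A i, 1/4 I^B i.
Crossing each possibility with the father I^A I^B and summing P(type B): 1/4·0 + 1/4·1/4 + 1/4·1/4 + 1/4·1/2 = 1/4.
Similarly for Rh via the mother's Rh distribution: P(Rh-) = 1/4.
Independent loci: 1/4 × 1/4 = 1/16.

1/16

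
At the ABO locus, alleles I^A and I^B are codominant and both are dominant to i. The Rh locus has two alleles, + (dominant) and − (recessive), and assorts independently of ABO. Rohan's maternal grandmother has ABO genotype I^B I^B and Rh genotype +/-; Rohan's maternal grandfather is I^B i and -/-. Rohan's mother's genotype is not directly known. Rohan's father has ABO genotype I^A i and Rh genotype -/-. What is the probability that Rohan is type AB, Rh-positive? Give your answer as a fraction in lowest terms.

Rohan's mother's ABO genotype from I^B I^B × I^B i: 1/2 I^B I^B, 1/2 I^B i.
Crossing each possibility with the father I^A i and summing P(type AB): 1/2·1/2 + 1/2·1/4 = 3/8.
Similarly for Rh via the mother's Rh distribution: P(Rh+) = 1/4.
Independent loci: 3/8 × 1/4 = 3/32.

3/32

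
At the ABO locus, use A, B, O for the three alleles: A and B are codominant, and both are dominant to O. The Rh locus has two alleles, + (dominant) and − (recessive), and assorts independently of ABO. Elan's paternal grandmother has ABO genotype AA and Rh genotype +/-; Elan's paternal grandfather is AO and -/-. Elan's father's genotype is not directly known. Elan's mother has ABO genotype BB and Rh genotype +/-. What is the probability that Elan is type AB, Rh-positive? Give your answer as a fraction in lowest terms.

15/32

Elan's father's ABO genotype from AA × AO: 1/2 AA, 1/2 AO.
Crossing each possibility with the mother BB and summing P(type AB): 1/2·1 + 1/2·1/2 = 3/4.
Similarly for Rh via the father's Rh distribution: P(Rh+) = 5/8.
Independent loci: 3/4 × 5/8 = 15/32.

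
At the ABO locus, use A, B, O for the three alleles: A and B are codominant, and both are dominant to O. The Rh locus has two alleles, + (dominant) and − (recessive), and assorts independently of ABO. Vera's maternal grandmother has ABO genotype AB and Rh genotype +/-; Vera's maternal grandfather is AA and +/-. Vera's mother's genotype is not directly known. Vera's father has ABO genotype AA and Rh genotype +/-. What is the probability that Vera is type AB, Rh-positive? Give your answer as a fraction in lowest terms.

3/16

Vera's mother's ABO genotype from AB × AA: 1/2 AA, 1/2 AB.
Crossing each possibility with the father AA and summing P(type AB): 1/2·0 + 1/2·1/2 = 1/4.
Similarly for Rh via the mother's Rh distribution: P(Rh+) = 3/4.
Independent loci: 1/4 × 3/4 = 3/16.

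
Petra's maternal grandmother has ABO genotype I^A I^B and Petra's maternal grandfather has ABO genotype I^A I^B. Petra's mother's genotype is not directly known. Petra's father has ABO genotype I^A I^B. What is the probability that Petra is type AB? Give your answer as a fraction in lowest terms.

1/2

Petra's mother's ABO genotype from I^A I^B × I^A I^B: 1/4 I^A I^A, 1/2 I^A I^B, 1/4 I^B I^B.
Crossing each possibility with the father I^A I^B and summing P(type AB): 1/4·1/2 + 1/2·1/2 + 1/4·1/2 = 1/2.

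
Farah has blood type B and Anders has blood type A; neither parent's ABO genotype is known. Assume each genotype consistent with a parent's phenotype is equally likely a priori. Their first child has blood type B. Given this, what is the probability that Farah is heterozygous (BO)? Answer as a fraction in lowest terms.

Possible genotypes: Farah ∈ {BB, BO}; Anders ∈ {AA, AO}.
Weight each parental genotype pair by prior × P(type-B child):
  BB × AO: posterior weight 2/3.
  BO × AO: posterior weight 1/3.
Sum the posterior weight over pairs where Farah is BO: 1/3.

1/3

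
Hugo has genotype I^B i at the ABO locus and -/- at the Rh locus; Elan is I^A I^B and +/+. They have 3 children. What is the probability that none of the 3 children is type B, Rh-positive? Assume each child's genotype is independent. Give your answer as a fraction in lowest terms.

1/8

ABO cross I^B i × I^A I^B → 1/4 A, 1/2 B, 1/4 AB.
Rh cross -/- × +/+ → 1 Rh+; so P(type B, Rh-positive) = 1/2 × 1 = 1/2 per child.
P(not type B, Rh-positive) = 1/2 for one child; (1/2)^3 = 1/8.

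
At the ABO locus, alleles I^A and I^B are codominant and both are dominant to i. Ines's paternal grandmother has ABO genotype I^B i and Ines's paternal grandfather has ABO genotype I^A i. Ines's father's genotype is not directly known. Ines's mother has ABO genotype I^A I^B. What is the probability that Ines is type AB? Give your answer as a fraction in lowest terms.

1/4

Ines's father's ABO genotype from I^B i × I^A i: 1/4 I^A I^B, 1/4 I^A i, 1/4 I^B i, 1/4 i i.
Crossing each possibility with the mother I^A I^B and summing P(type AB): 1/4·1/2 + 1/4·1/4 + 1/4·1/4 + 1/4·0 = 1/4.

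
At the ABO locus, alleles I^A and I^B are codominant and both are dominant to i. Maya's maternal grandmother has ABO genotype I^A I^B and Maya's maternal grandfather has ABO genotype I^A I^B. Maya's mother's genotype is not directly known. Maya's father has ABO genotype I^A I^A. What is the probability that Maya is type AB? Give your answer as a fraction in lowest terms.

1/2

Maya's mother's ABO genotype from I^A I^B × I^A I^B: 1/4 I^A I^A, 1/2 I^A I^B, 1/4 I^B I^B.
Crossing each possibility with the father I^A I^A and summing P(type AB): 1/4·0 + 1/2·1/2 + 1/4·1 = 1/2.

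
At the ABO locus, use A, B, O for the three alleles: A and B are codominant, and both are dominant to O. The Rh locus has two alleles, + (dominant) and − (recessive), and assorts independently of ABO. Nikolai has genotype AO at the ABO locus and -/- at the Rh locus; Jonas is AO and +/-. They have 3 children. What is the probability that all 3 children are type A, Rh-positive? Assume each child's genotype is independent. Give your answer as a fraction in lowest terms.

27/512

ABO cross AO × AO → 1/4 O, 3/4 A.
Rh cross -/- × +/- → 1/2 Rh+, 1/2 Rh-; so P(type A, Rh-positive) = 3/4 × 1/2 = 3/8 per child.
All 3 independent: (3/8)^3 = 27/512.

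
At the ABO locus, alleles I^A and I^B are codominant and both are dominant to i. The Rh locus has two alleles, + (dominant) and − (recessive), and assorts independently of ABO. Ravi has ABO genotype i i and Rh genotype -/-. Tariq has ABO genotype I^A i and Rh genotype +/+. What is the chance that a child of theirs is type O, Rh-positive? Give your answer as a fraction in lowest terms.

1/2

ABO cross i i × I^A i → offspring phenotypes: 1/2 O, 1/2 A.
Rh cross -/- × +/+ → 1 Rh+.
Independent loci: P(type O, Rh-positive) = 1/2 × 1 = 1/2.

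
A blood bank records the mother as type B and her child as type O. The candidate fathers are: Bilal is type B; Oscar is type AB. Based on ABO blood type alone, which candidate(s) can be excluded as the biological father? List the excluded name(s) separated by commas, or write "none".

Oscar

A candidate is excluded only if no genotype consistent with his phenotype could produce a type O child with a type B mother.
Oscar (type AB): no genotype consistent with that phenotype can produce a type-O child with a type-B mother.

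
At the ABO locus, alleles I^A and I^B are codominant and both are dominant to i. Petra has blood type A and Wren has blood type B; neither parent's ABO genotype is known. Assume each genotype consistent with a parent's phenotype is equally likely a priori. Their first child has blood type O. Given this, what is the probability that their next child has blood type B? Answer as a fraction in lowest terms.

Possible genotypes: Petra ∈ {I^A I^A, I^A i}; Wren ∈ {I^B I^B, I^B i}.
Weight each parental genotype pair by prior × P(type-O child):
  I^A i × I^B i: posterior weight 1; P(next child type B) = 1/4.
Weighted sum = 1/4.

1/4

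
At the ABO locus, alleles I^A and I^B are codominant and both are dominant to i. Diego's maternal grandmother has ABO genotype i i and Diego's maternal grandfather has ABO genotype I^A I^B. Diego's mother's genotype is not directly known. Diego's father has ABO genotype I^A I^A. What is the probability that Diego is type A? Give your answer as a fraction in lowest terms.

Diego's mother's ABO genotype from i i × I^A I^B: 1/2 I^A i, 1/2 I^B i.
Crossing each possibility with the father I^A I^A and summing P(type A): 1/2·1 + 1/2·1/2 = 3/4.

3/4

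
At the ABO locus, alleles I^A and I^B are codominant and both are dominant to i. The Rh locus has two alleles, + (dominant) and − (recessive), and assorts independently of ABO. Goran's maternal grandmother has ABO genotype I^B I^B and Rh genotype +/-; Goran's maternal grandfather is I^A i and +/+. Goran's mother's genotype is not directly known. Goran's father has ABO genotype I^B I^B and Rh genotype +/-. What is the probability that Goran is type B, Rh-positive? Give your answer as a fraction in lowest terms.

21/32

Goran's mother's ABO genotype from I^B I^B × I^A i: 1/2 I^A I^B, 1/2 I^B i.
Crossing each possibility with the father I^B I^B and summing P(type B): 1/2·1/2 + 1/2·1 = 3/4.
Similarly for Rh via the mother's Rh distribution: P(Rh+) = 7/8.
Independent loci: 3/4 × 7/8 = 21/32.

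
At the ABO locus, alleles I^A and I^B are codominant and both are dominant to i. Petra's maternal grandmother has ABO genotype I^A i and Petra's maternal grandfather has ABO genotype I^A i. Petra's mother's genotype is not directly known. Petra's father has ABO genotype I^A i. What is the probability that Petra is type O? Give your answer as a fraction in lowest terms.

Petra's mother's ABO genotype from I^A i × I^A i: 1/4 I^A I^A, 1/2 I^A i, 1/4 i i.
Crossing each possibility with the father I^A i and summing P(type O): 1/4·0 + 1/2·1/4 + 1/4·1/2 = 1/4.

1/4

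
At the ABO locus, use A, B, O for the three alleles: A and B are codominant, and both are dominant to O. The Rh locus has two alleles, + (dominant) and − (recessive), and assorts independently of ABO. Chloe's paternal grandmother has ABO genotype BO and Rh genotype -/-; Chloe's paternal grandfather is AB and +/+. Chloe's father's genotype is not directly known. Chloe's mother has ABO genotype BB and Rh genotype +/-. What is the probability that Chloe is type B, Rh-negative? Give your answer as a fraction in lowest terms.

3/16

Chloe's father's ABO genotype from BO × AB: 1/4 AB, 1/4 AO, 1/4 BB, 1/4 BO.
Crossing each possibility with the mother BB and summing P(type B): 1/4·1/2 + 1/4·1/2 + 1/4·1 + 1/4·1 = 3/4.
Similarly for Rh via the father's Rh distribution: P(Rh-) = 1/4.
Independent loci: 3/4 × 1/4 = 3/16.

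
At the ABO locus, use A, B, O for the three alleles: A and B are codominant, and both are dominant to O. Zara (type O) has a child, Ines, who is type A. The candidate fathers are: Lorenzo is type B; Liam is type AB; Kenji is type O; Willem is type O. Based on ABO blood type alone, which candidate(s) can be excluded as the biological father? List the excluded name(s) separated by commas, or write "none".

A candidate is excluded only if no genotype consistent with his phenotype could produce a type A child with a type O mother.
Lorenzo (type B): no genotype consistent with that phenotype can produce a type-A child with a type-O mother.
Kenji (type O): no genotype consistent with that phenotype can produce a type-A child with a type-O mother.
Willem (type O): no genotype consistent with that phenotype can produce a type-A child with a type-O mother.

Lorenzo, Kenji, Willem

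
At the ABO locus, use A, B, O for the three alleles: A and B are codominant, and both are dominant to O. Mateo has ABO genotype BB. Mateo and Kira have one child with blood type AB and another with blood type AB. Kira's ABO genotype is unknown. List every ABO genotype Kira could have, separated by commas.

AA, AB, AO

For each candidate genotype of Kira, check whether crossing it with BB can produce every observed child phenotype.
  AA → possible child types {AB} ✓
  AB → possible child types {B, AB} ✓
  AO → possible child types {B, AB} ✓
  BB → possible child types {B} ✗
  BO → possible child types {B} ✗
  OO → possible child types {B} ✗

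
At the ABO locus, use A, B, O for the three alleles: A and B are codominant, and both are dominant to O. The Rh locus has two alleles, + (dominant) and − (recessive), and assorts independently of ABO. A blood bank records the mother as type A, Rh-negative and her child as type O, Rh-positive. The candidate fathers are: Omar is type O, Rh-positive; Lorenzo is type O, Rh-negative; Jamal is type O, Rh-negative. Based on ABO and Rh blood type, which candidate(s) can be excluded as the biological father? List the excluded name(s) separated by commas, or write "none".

A candidate is excluded only if no genotype consistent with his phenotype could produce a type O, Rh-positive child with a type A, Rh-negative mother.
Lorenzo (type O, Rh-): no genotype consistent with that phenotype can produce a type-O Rh+ child with a type-A mother.
Jamal (type O, Rh-): no genotype consistent with that phenotype can produce a type-O Rh+ child with a type-A mother.

Lorenzo, Jamal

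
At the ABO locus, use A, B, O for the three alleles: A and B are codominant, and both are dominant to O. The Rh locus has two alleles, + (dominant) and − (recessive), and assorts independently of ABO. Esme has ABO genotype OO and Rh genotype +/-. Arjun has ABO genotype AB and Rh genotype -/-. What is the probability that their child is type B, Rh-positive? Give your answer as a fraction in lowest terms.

1/4

ABO cross OO × AB → offspring phenotypes: 1/2 A, 1/2 B.
Rh cross +/- × -/- → 1/2 Rh+, 1/2 Rh-.
Independent loci: P(type B, Rh-positive) = 1/2 × 1/2 = 1/4.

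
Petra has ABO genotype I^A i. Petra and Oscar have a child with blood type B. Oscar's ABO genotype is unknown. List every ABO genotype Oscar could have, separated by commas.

I^A I^B, I^B I^B, I^B i

For each candidate genotype of Oscar, check whether crossing it with I^A i can produce every observed child phenotype.
  I^A I^A → possible child types {A} ✗
  I^A I^B → possible child types {A, B, AB} ✓
  I^A i → possible child types {O, A} ✗
  I^B I^B → possible child types {B, AB} ✓
  I^B i → possible child types {O, A, B, AB} ✓
  i i → possible child types {O, A} ✗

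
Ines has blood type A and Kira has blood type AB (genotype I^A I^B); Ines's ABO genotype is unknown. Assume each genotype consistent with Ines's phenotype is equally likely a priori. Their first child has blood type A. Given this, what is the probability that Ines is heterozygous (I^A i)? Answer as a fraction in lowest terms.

Possible genotypes: Ines ∈ {I^A I^A, I^A i}; Kira ∈ {I^A I^B}.
Weight each parental genotype pair by prior × P(type-A child):
  I^A I^A × I^A I^B: posterior weight 1/2.
  I^A i × I^A I^B: posterior weight 1/2.
Sum the posterior weight over pairs where Ines is I^A i: 1/2.

1/2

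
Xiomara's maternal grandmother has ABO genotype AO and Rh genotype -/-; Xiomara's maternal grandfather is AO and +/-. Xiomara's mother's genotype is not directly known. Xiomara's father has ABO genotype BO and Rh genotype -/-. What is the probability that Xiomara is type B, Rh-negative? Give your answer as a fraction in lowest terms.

Xiomara's mother's ABO genotype from AO × AO: 1/4 AA, 1/2 AO, 1/4 OO.
Crossing each possibility with the father BO and summing P(type B): 1/4·0 + 1/2·1/4 + 1/4·1/2 = 1/4.
Similarly for Rh via the mother's Rh distribution: P(Rh-) = 3/4.
Independent loci: 1/4 × 3/4 = 3/16.

3/16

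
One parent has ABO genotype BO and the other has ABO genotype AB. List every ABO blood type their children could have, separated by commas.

A, B, AB

Gametes from BO × AB give offspring ABO genotypes AB, AO, BB, BO, i.e. phenotypes A, B, AB.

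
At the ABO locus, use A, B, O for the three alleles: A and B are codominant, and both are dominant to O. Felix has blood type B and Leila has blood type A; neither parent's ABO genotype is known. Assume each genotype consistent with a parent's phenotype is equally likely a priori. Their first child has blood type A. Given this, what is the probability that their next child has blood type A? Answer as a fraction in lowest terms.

5/12

Possible genotypes: Felix ∈ {BB, BO}; Leila ∈ {AA, AO}.
Weight each parental genotype pair by prior × P(type-A child):
  BO × AA: posterior weight 2/3; P(next child type A) = 1/2.
  BO × AO: posterior weight 1/3; P(next child type A) = 1/4.
Weighted sum = 5/12.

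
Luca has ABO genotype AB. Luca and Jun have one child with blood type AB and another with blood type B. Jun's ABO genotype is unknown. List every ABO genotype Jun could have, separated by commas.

AB, AO, BB, BO

For each candidate genotype of Jun, check whether crossing it with AB can produce every observed child phenotype.
  AA → possible child types {A, AB} ✗
  AB → possible child types {A, B, AB} ✓
  AO → possible child types {A, B, AB} ✓
  BB → possible child types {B, AB} ✓
  BO → possible child types {A, B, AB} ✓
  OO → possible child types {A, B} ✗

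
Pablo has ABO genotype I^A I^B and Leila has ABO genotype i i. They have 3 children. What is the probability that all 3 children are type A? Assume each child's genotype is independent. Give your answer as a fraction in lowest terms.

ABO cross I^A I^B × i i → 1/2 A, 1/2 B.
So P(type A) = 1/2 per child.
All 3 independent: (1/2)^3 = 1/8.

1/8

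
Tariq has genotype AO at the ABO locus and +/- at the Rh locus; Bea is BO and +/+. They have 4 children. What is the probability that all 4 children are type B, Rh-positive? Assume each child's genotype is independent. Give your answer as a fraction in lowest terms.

ABO cross AO × BO → 1/4 O, 1/4 A, 1/4 B, 1/4 AB.
Rh cross +/- × +/+ → 1 Rh+; so P(type B, Rh-positive) = 1/4 × 1 = 1/4 per child.
All 4 independent: (1/4)^4 = 1/256.

1/256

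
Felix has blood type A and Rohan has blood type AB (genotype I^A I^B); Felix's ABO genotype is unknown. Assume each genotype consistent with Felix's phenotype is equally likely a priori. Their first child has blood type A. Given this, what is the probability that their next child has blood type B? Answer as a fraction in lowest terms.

Possible genotypes: Felix ∈ {I^A I^A, I^A i}; Rohan ∈ {I^A I^B}.
Weight each parental genotype pair by prior × P(type-A child):
  I^A I^A × I^A I^B: posterior weight 1/2; P(next child type B) = 0.
  I^A i × I^A I^B: posterior weight 1/2; P(next child type B) = 1/4.
Weighted sum = 1/8.

1/8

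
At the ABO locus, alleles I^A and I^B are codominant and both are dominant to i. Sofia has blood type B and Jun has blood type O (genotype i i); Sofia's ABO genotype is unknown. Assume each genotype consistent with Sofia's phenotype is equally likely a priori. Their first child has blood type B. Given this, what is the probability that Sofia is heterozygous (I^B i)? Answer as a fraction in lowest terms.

Possible genotypes: Sofia ∈ {I^B I^B, I^B i}; Jun ∈ {i i}.
Weight each parental genotype pair by prior × P(type-B child):
  I^B I^B × i i: posterior weight 2/3.
  I^B i × i i: posterior weight 1/3.
Sum the posterior weight over pairs where Sofia is I^B i: 1/3.

1/3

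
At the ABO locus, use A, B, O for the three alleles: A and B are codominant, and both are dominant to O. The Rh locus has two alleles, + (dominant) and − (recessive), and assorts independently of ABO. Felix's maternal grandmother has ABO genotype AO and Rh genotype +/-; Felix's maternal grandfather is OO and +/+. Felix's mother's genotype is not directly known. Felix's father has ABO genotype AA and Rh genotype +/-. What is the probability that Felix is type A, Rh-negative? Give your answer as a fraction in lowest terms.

Felix's mother's ABO genotype from AO × OO: 1/2 AO, 1/2 OO.
Crossing each possibility with the father AA and summing P(type A): 1/2·1 + 1/2·1 = 1.
Similarly for Rh via the mother's Rh distribution: P(Rh-) = 1/8.
Independent loci: 1 × 1/8 = 1/8.

1/8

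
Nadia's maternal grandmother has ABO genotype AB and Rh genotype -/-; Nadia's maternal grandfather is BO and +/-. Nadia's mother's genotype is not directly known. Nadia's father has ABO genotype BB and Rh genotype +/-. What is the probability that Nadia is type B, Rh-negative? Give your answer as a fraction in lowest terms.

9/32

Nadia's mother's ABO genotype from AB × BO: 1/4 AB, 1/4 AO, 1/4 BB, 1/4 BO.
Crossing each possibility with the father BB and summing P(type B): 1/4·1/2 + 1/4·1/2 + 1/4·1 + 1/4·1 = 3/4.
Similarly for Rh via the mother's Rh distribution: P(Rh-) = 3/8.
Independent loci: 3/4 × 3/8 = 9/32.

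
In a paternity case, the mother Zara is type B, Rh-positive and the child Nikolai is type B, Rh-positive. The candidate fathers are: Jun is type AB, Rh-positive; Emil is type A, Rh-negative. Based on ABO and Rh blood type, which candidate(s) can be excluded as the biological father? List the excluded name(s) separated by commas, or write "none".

A candidate is excluded only if no genotype consistent with his phenotype could produce a type B, Rh-positive child with a type B, Rh-positive mother.
Every candidate has at least one consistent genotype combination, so none can be excluded.

none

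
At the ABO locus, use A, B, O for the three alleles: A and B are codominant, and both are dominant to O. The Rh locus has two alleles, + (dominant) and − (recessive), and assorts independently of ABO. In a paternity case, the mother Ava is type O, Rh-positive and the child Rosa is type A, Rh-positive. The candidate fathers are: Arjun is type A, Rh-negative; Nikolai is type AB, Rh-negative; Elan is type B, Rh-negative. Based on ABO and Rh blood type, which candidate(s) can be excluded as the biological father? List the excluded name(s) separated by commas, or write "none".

Elan

A candidate is excluded only if no genotype consistent with his phenotype could produce a type A, Rh-positive child with a type O, Rh-positive mother.
Elan (type B, Rh-): no genotype consistent with that phenotype can produce a type-A Rh+ child with a type-O mother.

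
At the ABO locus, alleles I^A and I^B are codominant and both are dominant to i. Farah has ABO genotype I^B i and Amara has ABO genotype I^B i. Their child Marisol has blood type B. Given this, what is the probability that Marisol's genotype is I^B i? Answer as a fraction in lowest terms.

Cross I^B i × I^B i → 1/4 I^B I^B, 1/2 I^B i, 1/4 i i.
Type-B genotypes among offspring: I^B I^B (1/4), I^B i (1/2); total 3/4.
P(I^B i | type B) = (1/2) / (3/4) = 2/3.

2/3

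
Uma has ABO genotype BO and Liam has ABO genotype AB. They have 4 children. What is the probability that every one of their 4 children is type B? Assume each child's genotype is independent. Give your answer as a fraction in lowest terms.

ABO cross BO × AB → 1/4 A, 1/2 B, 1/4 AB.
So P(type B) = 1/2 per child.
All 4 independent: (1/2)^4 = 1/16.

1/16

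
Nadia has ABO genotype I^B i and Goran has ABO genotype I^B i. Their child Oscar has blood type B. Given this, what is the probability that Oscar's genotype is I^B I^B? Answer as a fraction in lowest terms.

Cross I^B i × I^B i → 1/4 I^B I^B, 1/2 I^B i, 1/4 i i.
Type-B genotypes among offspring: I^B I^B (1/4), I^B i (1/2); total 3/4.
P(I^B I^B | type B) = (1/4) / (3/4) = 1/3.

1/3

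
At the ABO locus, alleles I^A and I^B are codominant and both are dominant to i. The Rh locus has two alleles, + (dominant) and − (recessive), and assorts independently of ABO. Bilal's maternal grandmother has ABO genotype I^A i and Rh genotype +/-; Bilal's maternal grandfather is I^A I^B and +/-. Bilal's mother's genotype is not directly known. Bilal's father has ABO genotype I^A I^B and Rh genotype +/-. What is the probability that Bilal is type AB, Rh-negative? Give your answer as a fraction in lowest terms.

3/32

Bilal's mother's ABO genotype from I^A i × I^A I^B: 1/4 I^A I^A, 1/4 I^A I^B, 1/4 I^A i, 1/4 I^B i.
Crossing each possibility with the father I^A I^B and summing P(type AB): 1/4·1/2 + 1/4·1/2 + 1/4·1/4 + 1/4·1/4 = 3/8.
Similarly for Rh via the mother's Rh distribution: P(Rh-) = 1/4.
Independent loci: 3/8 × 1/4 = 3/32.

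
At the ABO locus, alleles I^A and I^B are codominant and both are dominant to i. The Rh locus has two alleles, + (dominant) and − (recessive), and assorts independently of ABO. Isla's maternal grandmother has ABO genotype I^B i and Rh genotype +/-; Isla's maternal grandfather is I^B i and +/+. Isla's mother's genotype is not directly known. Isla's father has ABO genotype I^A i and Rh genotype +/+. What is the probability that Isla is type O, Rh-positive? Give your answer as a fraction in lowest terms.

Isla's mother's ABO genotype from I^B i × I^B i: 1/4 I^B I^B, 1/2 I^B i, 1/4 i i.
Crossing each possibility with the father I^A i and summing P(type O): 1/4·0 + 1/2·1/4 + 1/4·1/2 = 1/4.
Similarly for Rh via the mother's Rh distribution: P(Rh+) = 1.
Independent loci: 1/4 × 1 = 1/4.

1/4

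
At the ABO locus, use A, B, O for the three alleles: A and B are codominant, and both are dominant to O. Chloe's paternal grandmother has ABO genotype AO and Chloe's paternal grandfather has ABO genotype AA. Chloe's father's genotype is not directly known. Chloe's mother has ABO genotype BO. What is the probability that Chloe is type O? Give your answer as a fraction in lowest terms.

Chloe's father's ABO genotype from AO × AA: 1/2 AA, 1/2 AO.
Crossing each possibility with the mother BO and summing P(type O): 1/2·0 + 1/2·1/4 = 1/8.

1/8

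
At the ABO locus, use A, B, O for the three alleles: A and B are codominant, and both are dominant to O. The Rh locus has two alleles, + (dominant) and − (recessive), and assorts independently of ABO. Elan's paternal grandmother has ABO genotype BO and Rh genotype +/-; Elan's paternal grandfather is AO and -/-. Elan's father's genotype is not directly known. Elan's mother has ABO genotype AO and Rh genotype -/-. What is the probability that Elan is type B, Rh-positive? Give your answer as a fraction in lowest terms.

Elan's father's ABO genotype from BO × AO: 1/4 AB, 1/4 AO, 1/4 BO, 1/4 OO.
Crossing each possibility with the mother AO and summing P(type B): 1/4·1/4 + 1/4·0 + 1/4·1/4 + 1/4·0 = 1/8.
Similarly for Rh via the father's Rh distribution: P(Rh+) = 1/4.
Independent loci: 1/8 × 1/4 = 1/32.

1/32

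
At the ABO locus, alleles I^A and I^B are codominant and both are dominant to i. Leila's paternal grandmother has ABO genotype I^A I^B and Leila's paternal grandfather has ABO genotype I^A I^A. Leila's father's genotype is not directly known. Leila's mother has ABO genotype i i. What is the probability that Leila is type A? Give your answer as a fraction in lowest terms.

Leila's father's ABO genotype from I^A I^B × I^A I^A: 1/2 I^A I^A, 1/2 I^A I^B.
Crossing each possibility with the mother i i and summing P(type A): 1/2·1 + 1/2·1/2 = 3/4.

3/4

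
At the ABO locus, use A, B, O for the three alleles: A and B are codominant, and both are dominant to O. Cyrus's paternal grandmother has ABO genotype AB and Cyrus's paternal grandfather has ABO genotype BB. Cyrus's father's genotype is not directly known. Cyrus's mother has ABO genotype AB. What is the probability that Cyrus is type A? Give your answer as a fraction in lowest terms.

Cyrus's father's ABO genotype from AB × BB: 1/2 AB, 1/2 BB.
Crossing each possibility with the mother AB and summing P(type A): 1/2·1/4 + 1/2·0 = 1/8.

1/8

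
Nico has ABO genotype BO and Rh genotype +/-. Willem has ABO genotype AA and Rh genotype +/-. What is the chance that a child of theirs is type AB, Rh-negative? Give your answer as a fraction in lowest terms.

1/8

ABO cross BO × AA → offspring phenotypes: 1/2 A, 1/2 AB.
Rh cross +/- × +/- → 3/4 Rh+, 1/4 Rh-.
Independent loci: P(type AB, Rh-negative) = 1/2 × 1/4 = 1/8.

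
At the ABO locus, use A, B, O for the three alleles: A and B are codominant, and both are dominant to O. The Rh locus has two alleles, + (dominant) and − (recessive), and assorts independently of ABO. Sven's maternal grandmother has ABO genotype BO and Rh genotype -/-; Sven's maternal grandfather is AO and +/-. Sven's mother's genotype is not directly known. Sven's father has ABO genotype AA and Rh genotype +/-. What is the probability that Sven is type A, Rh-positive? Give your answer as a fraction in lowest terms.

Sven's mother's ABO genotype from BO × AO: 1/4 AB, 1/4 AO, 1/4 BO, 1/4 OO.
Crossing each possibility with the father AA and summing P(type A): 1/4·1/2 + 1/4·1 + 1/4·1/2 + 1/4·1 = 3/4.
Similarly for Rh via the mother's Rh distribution: P(Rh+) = 5/8.
Independent loci: 3/4 × 5/8 = 15/32.

15/32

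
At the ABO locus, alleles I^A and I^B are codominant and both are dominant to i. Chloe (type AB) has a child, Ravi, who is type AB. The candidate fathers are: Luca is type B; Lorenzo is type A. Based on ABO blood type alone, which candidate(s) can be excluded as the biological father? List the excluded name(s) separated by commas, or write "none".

none

A candidate is excluded only if no genotype consistent with his phenotype could produce a type AB child with a type AB mother.
Every candidate has at least one consistent genotype combination, so none can be excluded.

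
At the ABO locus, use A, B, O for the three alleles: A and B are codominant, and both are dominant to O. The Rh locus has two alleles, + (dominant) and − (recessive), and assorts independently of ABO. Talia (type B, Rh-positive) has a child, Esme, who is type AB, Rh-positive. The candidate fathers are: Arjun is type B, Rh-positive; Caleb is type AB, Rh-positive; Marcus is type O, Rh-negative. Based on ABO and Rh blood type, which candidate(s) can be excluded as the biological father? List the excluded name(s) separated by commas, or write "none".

A candidate is excluded only if no genotype consistent with his phenotype could produce a type AB, Rh-positive child with a type B, Rh-positive mother.
Arjun (type B, Rh+): no genotype consistent with that phenotype can produce a type-AB Rh+ child with a type-B mother.
Marcus (type O, Rh-): no genotype consistent with that phenotype can produce a type-AB Rh+ child with a type-B mother.

Arjun, Marcus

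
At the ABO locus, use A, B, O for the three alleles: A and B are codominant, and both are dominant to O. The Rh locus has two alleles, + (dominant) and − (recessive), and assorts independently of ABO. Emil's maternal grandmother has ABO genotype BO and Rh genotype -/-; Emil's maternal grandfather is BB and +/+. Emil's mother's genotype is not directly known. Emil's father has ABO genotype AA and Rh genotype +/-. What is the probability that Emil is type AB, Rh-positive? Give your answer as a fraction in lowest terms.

Emil's mother's ABO genotype from BO × BB: 1/2 BB, 1/2 BO.
Crossing each possibility with the father AA and summing P(type AB): 1/2·1 + 1/2·1/2 = 3/4.
Similarly for Rh via the mother's Rh distribution: P(Rh+) = 3/4.
Independent loci: 3/4 × 3/4 = 9/16.

9/16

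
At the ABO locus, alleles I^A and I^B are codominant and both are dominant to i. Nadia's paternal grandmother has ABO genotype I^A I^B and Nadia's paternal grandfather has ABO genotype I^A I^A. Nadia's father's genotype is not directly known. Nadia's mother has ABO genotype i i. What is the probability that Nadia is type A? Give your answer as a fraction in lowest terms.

3/4

Nadia's father's ABO genotype from I^A I^B × I^A I^A: 1/2 I^A I^A, 1/2 I^A I^B.
Crossing each possibility with the mother i i and summing P(type A): 1/2·1 + 1/2·1/2 = 3/4.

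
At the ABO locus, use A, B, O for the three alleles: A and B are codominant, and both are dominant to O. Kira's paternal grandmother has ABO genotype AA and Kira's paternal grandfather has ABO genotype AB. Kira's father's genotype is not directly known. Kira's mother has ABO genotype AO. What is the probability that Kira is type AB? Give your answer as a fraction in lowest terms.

1/8

Kira's father's ABO genotype from AA × AB: 1/2 AA, 1/2 AB.
Crossing each possibility with the mother AO and summing P(type AB): 1/2·0 + 1/2·1/4 = 1/8.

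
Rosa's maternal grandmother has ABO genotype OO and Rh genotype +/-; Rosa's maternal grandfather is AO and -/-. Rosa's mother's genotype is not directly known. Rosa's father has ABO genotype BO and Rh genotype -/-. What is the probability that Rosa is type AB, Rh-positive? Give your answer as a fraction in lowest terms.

Rosa's mother's ABO genotype from OO × AO: 1/2 AO, 1/2 OO.
Crossing each possibility with the father BO and summing P(type AB): 1/2·1/4 + 1/2·0 = 1/8.
Similarly for Rh via the mother's Rh distribution: P(Rh+) = 1/4.
Independent loci: 1/8 × 1/4 = 1/32.

1/32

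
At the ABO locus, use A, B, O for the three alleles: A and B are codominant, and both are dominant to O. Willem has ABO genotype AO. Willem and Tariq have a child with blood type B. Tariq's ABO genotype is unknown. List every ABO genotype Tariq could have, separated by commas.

AB, BB, BO

For each candidate genotype of Tariq, check whether crossing it with AO can produce every observed child phenotype.
  AA → possible child types {A} ✗
  AB → possible child types {A, B, AB} ✓
  AO → possible child types {O, A} ✗
  BB → possible child types {B, AB} ✓
  BO → possible child types {O, A, B, AB} ✓
  OO → possible child types {O, A} ✗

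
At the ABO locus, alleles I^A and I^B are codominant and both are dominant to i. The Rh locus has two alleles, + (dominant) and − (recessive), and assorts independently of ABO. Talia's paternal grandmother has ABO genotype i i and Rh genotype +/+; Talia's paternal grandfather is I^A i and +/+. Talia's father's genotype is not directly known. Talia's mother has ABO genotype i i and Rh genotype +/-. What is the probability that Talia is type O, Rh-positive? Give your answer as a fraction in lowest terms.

3/4

Talia's father's ABO genotype from i i × I^A i: 1/2 I^A i, 1/2 i i.
Crossing each possibility with the mother i i and summing P(type O): 1/2·1/2 + 1/2·1 = 3/4.
Similarly for Rh via the father's Rh distribution: P(Rh+) = 1.
Independent loci: 3/4 × 1 = 3/4.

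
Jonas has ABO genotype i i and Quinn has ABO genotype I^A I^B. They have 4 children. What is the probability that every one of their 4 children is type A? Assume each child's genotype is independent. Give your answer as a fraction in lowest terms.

ABO cross i i × I^A I^B → 1/2 A, 1/2 B.
So P(type A) = 1/2 per child.
All 4 independent: (1/2)^4 = 1/16.

1/16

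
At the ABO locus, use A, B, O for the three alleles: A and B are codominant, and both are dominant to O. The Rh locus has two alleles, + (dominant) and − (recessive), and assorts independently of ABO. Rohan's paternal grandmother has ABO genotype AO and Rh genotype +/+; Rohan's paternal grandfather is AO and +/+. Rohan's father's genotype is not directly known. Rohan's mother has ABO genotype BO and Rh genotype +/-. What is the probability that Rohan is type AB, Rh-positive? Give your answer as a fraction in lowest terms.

1/4

Rohan's father's ABO genotype from AO × AO: 1/4 AA, 1/2 AO, 1/4 OO.
Crossing each possibility with the mother BO and summing P(type AB): 1/4·1/2 + 1/2·1/4 + 1/4·0 = 1/4.
Similarly for Rh via the father's Rh distribution: P(Rh+) = 1.
Independent loci: 1/4 × 1 = 1/4.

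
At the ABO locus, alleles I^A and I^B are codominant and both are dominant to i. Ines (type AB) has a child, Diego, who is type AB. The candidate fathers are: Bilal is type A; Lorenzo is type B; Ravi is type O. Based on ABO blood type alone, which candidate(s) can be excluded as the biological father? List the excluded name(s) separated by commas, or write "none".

Ravi

A candidate is excluded only if no genotype consistent with his phenotype could produce a type AB child with a type AB mother.
Ravi (type O): no genotype consistent with that phenotype can produce a type-AB child with a type-AB mother.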